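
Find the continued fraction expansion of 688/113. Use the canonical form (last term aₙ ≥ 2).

688 = 6·113 + 10
113 = 11·10 + 3
10 = 3·3 + 1
3 = 3·1 + 0  (stop)
So 688/113 = [6; 11, 3, 3].

[6; 11, 3, 3]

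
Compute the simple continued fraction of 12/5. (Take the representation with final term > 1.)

12 = 2·5 + 2
5 = 2·2 + 1
2 = 2·1 + 0  (stop)
So 12/5 = [2; 2, 2].

[2; 2, 2]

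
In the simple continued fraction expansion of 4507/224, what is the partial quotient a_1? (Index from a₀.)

8

4507 = 20·224 + 27   →  a_0 = 20
224 = 8·27 + 8   →  a_1 = 8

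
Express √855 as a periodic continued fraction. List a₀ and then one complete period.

[29; 4, 6, 4, 58]

a₀ = ⌊√855⌋ = 29.
With m₀=0, d₀=1 and mₖ₊₁ = dₖaₖ − mₖ, dₖ₊₁ = (n − mₖ₊₁²)/dₖ, aₖ₊₁ = ⌊(a₀+mₖ₊₁)/dₖ₊₁⌋:
  k=1: m=29, d=14, a=4
  k=2: m=27, d=9, a=6
  k=3: m=27, d=14, a=4
  k=4: m=29, d=1, a=58
d=1 and a=2a₀=58 at k=4, so the next step gives (m, d) = (29, 14) again — its k=1 value — and the period has length 4.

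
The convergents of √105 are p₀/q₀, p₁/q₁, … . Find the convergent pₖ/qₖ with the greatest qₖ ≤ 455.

√105 = [10; 4, 20, …] (period length 2).
Convergents:
  p_0/q_0 = 10/1
  p_1/q_1 = 41/4
  p_2/q_2 = 830/81
  p_3/q_3 = 3361/328
  p_4/q_4 = 68050/6641
q_3 = 328 ≤ 455 < 6641 = q_4, so the answer is 3361/328.

3361/328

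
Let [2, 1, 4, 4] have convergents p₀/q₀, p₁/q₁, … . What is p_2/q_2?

14/5

Using pₖ = aₖpₖ₋₁ + pₖ₋₂, qₖ = aₖqₖ₋₁ + qₖ₋₂ (with p₋₁=1, p₋₂=0, q₋₁=0, q₋₂=1):
  k=0: a=2, p=2, q=1
  k=1: a=1, p=3, q=1
  k=2: a=4, p=14, q=5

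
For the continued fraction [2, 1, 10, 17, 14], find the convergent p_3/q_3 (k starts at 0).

Using pₖ = aₖpₖ₋₁ + pₖ₋₂, qₖ = aₖqₖ₋₁ + qₖ₋₂ (with p₋₁=1, p₋₂=0, q₋₁=0, q₋₂=1):
  k=0: a=2, p=2, q=1
  k=1: a=1, p=3, q=1
  k=2: a=10, p=32, q=11
  k=3: a=17, p=547, q=188

547/188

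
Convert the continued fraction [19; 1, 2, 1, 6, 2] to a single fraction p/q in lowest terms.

1145/58

Fold from the inside: start with 2/1.
  6 + 1/2 = 13/2
  1 + 2/13 = 15/13
  2 + 13/15 = 43/15
  1 + 15/43 = 58/43
  19 + 43/58 = 1145/58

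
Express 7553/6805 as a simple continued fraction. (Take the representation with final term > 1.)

7553 = 1·6805 + 748
6805 = 9·748 + 73
748 = 10·73 + 18
73 = 4·18 + 1
18 = 18·1 + 0  (stop)
So 7553/6805 = [1; 9, 10, 4, 18].

[1; 9, 10, 4, 18]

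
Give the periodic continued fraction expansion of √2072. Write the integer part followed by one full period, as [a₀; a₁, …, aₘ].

a₀ = ⌊√2072⌋ = 45.

[45; 1, 1, 12, 1, 1, 90]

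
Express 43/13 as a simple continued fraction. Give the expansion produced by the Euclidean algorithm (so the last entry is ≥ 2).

43 = 3×13 + 4
13 = 3×4 + 1
4 = 4×1 + 0  (stop)
So 43/13 = [3; 3, 4].

[3; 3, 4]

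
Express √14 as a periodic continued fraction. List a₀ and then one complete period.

[3; 1, 2, 1, 6]

a₀ = ⌊√14⌋ = 3.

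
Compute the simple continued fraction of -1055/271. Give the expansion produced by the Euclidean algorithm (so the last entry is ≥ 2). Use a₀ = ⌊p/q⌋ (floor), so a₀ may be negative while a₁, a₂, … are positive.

[-4; 9, 2, 1, 9]

-1055 = -4*271 + 29
271 = 9*29 + 10
29 = 2*10 + 9
10 = 1*9 + 1
9 = 9*1 + 0  (stop)
So -1055/271 = [-4; 9, 2, 1, 9].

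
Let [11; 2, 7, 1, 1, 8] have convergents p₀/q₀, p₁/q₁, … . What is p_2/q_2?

172/15

Using pₖ = aₖpₖ₋₁ + pₖ₋₂, qₖ = aₖqₖ₋₁ + qₖ₋₂ (with p₋₁=1, p₋₂=0, q₋₁=0, q₋₂=1):
  k=0: a=11, p=11, q=1
  k=1: a=2, p=23, q=2
  k=2: a=7, p=172, q=15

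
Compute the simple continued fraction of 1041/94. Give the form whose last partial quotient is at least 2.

[11; 13, 2, 3]

1041 = 11·94 + 7
94 = 13·7 + 3
7 = 2·3 + 1
3 = 3·1 + 0  (stop)
So 1041/94 = [11; 13, 2, 3].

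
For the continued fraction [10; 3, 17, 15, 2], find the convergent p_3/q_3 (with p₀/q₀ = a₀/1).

Using pₖ = aₖpₖ₋₁ + pₖ₋₂, qₖ = aₖqₖ₋₁ + qₖ₋₂ (with p₋₁=1, p₋₂=0, q₋₁=0, q₋₂=1):
  k=0: a=10, p=10, q=1
  k=1: a=3, p=31, q=3
  k=2: a=17, p=537, q=52
  k=3: a=15, p=8086, q=783

8086/783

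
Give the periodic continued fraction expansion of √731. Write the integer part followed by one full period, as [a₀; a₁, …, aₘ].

[27; 27, 54]

a₀ = ⌊√731⌋ = 27.
With m₀=0, d₀=1 and mₖ₊₁ = dₖaₖ − mₖ, dₖ₊₁ = (n − mₖ₊₁²)/dₖ, aₖ₊₁ = ⌊(a₀+mₖ₊₁)/dₖ₊₁⌋:
  k=1: m=27, d=2, a=27
  k=2: m=27, d=1, a=54
d=1 and a=2a₀=54 at k=2, so the next step gives (m, d) = (27, 2) again — its k=1 value — and the period has length 2.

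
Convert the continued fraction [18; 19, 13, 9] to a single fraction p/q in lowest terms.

40636/2251

Using pₖ = aₖpₖ₋₁ + pₖ₋₂ and qₖ = aₖqₖ₋₁ + qₖ₋₂:
  k=0: a=18, p=18, q=1
  k=1: a=19, p=343, q=19
  k=2: a=13, p=4477, q=248
  k=3: a=9, p=40636, q=2251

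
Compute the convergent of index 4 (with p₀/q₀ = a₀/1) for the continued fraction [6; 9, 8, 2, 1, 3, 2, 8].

Using pₖ = aₖpₖ₋₁ + pₖ₋₂, qₖ = aₖqₖ₋₁ + qₖ₋₂ (with p₋₁=1, p₋₂=0, q₋₁=0, q₋₂=1):
  k=0: a=6, p=6, q=1
  k=1: a=9, p=55, q=9
  k=2: a=8, p=446, q=73
  k=3: a=2, p=947, q=155
  k=4: a=1, p=1393, q=228

1393/228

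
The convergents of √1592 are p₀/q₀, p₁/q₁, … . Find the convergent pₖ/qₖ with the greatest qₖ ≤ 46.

√1592 = [39; 1, 8, 1, 78, …] (period length 4).
Convergents:
  p_0/q_0 = 39/1
  p_1/q_1 = 40/1
  p_2/q_2 = 359/9
  p_3/q_3 = 399/10
  p_4/q_4 = 31481/789
q_3 = 10 ≤ 46 < 789 = q_4, so the answer is 399/10.

399/10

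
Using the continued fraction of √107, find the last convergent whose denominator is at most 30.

300/29

√107 = [10; 2, 1, 9, 1, 2, 20, …] (period length 6).
Convergents:
  p_0/q_0 = 10/1
  p_1/q_1 = 21/2
  p_2/q_2 = 31/3
  p_3/q_3 = 300/29
  p_4/q_4 = 331/32
q_3 = 29 ≤ 30 < 32 = q_4, so the answer is 300/29.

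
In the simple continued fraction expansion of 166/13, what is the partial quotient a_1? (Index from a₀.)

1

166 = 12·13 + 10   →  a_0 = 12
13 = 1·10 + 3   →  a_1 = 1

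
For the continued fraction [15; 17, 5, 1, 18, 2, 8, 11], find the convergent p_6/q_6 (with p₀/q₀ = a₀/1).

509029/33804

Using pₖ = aₖpₖ₋₁ + pₖ₋₂, qₖ = aₖqₖ₋₁ + qₖ₋₂ (with p₋₁=1, p₋₂=0, q₋₁=0, q₋₂=1):
  k=0: a=15, p=15, q=1
  k=1: a=17, p=256, q=17
  k=2: a=5, p=1295, q=86
  k=3: a=1, p=1551, q=103
  k=4: a=18, p=29213, q=1940
  k=5: a=2, p=59977, q=3983
  k=6: a=8, p=509029, q=33804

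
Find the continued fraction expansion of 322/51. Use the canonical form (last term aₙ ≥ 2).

322 = 6*51 + 16
51 = 3*16 + 3
16 = 5*3 + 1
3 = 3*1 + 0  (stop)
So 322/51 = [6; 3, 5, 3].

[6; 3, 5, 3]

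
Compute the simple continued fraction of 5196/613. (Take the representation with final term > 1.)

5196 = 8×613 + 292
613 = 2×292 + 29
292 = 10×29 + 2
29 = 14×2 + 1
2 = 2×1 + 0  (stop)
So 5196/613 = [8; 2, 10, 14, 2].

[8; 2, 10, 14, 2]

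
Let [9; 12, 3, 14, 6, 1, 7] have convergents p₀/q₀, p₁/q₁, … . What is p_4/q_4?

29214/3217

Using pₖ = aₖpₖ₋₁ + pₖ₋₂, qₖ = aₖqₖ₋₁ + qₖ₋₂ (with p₋₁=1, p₋₂=0, q₋₁=0, q₋₂=1):
  k=0: a=9, p=9, q=1
  k=1: a=12, p=109, q=12
  k=2: a=3, p=336, q=37
  k=3: a=14, p=4813, q=530
  k=4: a=6, p=29214, q=3217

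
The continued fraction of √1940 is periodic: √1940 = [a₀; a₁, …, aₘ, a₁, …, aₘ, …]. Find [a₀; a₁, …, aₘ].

a₀ = ⌊√1940⌋ = 44.
With m₀=0, d₀=1 and mₖ₊₁ = dₖaₖ − mₖ, dₖ₊₁ = (n − mₖ₊₁²)/dₖ, aₖ₊₁ = ⌊(a₀+mₖ₊₁)/dₖ₊₁⌋:
  k=1: m=44, d=4, a=22
  k=2: m=44, d=1, a=88
d=1 and a=2a₀=88 at k=2, so the next step gives (m, d) = (44, 4) again — its k=1 value — and the period has length 2.

[44; 22, 88]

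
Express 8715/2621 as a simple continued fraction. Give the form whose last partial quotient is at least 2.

8715 = 3*2621 + 852
2621 = 3*852 + 65
852 = 13*65 + 7
65 = 9*7 + 2
7 = 3*2 + 1
2 = 2*1 + 0  (stop)
So 8715/2621 = [3; 3, 13, 9, 3, 2].

[3; 3, 13, 9, 3, 2]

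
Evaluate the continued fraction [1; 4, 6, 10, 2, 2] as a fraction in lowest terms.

Fold from the inside: start with 2/1.
  2 + 1/2 = 5/2
  10 + 2/5 = 52/5
  6 + 5/52 = 317/52
  4 + 52/317 = 1320/317
  1 + 317/1320 = 1637/1320

1637/1320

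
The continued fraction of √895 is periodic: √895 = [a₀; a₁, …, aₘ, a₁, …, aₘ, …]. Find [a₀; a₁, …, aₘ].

a₀ = ⌊√895⌋ = 29.
With m₀=0, d₀=1 and mₖ₊₁ = dₖaₖ − mₖ, dₖ₊₁ = (n − mₖ₊₁²)/dₖ, aₖ₊₁ = ⌊(a₀+mₖ₊₁)/dₖ₊₁⌋:
  k=1: m=29, d=54, a=1
  k=2: m=25, d=5, a=10
  k=3: m=25, d=54, a=1
  k=4: m=29, d=1, a=58
d=1 and a=2a₀=58 at k=4, so the next step gives (m, d) = (29, 54) again — its k=1 value — and the period has length 4.

[29; 1, 10, 1, 58]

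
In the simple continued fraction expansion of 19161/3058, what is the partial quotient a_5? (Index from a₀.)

19161 = 6·3058 + 813   →  a_0 = 6
3058 = 3·813 + 619   →  a_1 = 3
813 = 1·619 + 194   →  a_2 = 1
619 = 3·194 + 37   →  a_3 = 3
194 = 5·37 + 9   →  a_4 = 5
37 = 4·9 + 1   →  a_5 = 4

4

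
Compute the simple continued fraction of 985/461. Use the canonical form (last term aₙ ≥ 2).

985 = 2*461 + 63
461 = 7*63 + 20
63 = 3*20 + 3
20 = 6*3 + 2
3 = 1*2 + 1
2 = 2*1 + 0  (stop)
So 985/461 = [2; 7, 3, 6, 1, 2].

[2; 7, 3, 6, 1, 2]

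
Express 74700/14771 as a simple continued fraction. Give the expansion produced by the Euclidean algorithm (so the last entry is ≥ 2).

[5; 17, 2, 12, 3, 3, 3]

74700 = 5·14771 + 845
14771 = 17·845 + 406
845 = 2·406 + 33
406 = 12·33 + 10
33 = 3·10 + 3
10 = 3·3 + 1
3 = 3·1 + 0  (stop)
So 74700/14771 = [5; 17, 2, 12, 3, 3, 3].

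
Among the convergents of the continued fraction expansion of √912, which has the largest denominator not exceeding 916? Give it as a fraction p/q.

√912 = [30; 5, 60, …] (period length 2).
Convergents:
  p_0/q_0 = 30/1
  p_1/q_1 = 151/5
  p_2/q_2 = 9090/301
  p_3/q_3 = 45601/1510
q_2 = 301 ≤ 916 < 1510 = q_3, so the answer is 9090/301.

9090/301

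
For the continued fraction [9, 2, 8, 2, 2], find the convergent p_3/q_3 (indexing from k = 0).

Using pₖ = aₖpₖ₋₁ + pₖ₋₂, qₖ = aₖqₖ₋₁ + qₖ₋₂ (with p₋₁=1, p₋₂=0, q₋₁=0, q₋₂=1):
  k=0: a=9, p=9, q=1
  k=1: a=2, p=19, q=2
  k=2: a=8, p=161, q=17
  k=3: a=2, p=341, q=36

341/36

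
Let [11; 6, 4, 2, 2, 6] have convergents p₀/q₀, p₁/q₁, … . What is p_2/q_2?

279/25

Using pₖ = aₖpₖ₋₁ + pₖ₋₂, qₖ = aₖqₖ₋₁ + qₖ₋₂ (with p₋₁=1, p₋₂=0, q₋₁=0, q₋₂=1):
  k=0: a=11, p=11, q=1
  k=1: a=6, p=67, q=6
  k=2: a=4, p=279, q=25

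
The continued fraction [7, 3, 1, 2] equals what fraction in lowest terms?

80/11

Fold from the inside: start with 2/1.
  1 + 1/2 = 3/2
  3 + 2/3 = 11/3
  7 + 3/11 = 80/11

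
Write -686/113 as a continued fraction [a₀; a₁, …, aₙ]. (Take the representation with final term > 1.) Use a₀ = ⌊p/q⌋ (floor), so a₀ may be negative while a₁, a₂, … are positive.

[-7; 1, 13, 8]

-686 = -7×113 + 105
113 = 1×105 + 8
105 = 13×8 + 1
8 = 8×1 + 0  (stop)
So -686/113 = [-7; 1, 13, 8].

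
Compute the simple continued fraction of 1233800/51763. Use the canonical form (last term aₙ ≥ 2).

[23; 1, 5, 12, 3, 7, 10, 3]

1233800 = 23×51763 + 43251
51763 = 1×43251 + 8512
43251 = 5×8512 + 691
8512 = 12×691 + 220
691 = 3×220 + 31
220 = 7×31 + 3
31 = 10×3 + 1
3 = 3×1 + 0  (stop)
So 1233800/51763 = [23; 1, 5, 12, 3, 7, 10, 3].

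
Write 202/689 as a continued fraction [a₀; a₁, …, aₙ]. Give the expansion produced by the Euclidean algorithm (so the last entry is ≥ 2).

202 = 0×689 + 202
689 = 3×202 + 83
202 = 2×83 + 36
83 = 2×36 + 11
36 = 3×11 + 3
11 = 3×3 + 2
3 = 1×2 + 1
2 = 2×1 + 0  (stop)
So 202/689 = [0; 3, 2, 2, 3, 3, 1, 2].

[0; 3, 2, 2, 3, 3, 1, 2]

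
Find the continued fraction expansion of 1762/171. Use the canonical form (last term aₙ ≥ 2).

[10; 3, 3, 2, 7]

1762 = 10×171 + 52
171 = 3×52 + 15
52 = 3×15 + 7
15 = 2×7 + 1
7 = 7×1 + 0  (stop)
So 1762/171 = [10; 3, 3, 2, 7].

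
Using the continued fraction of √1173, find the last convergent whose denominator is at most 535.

9350/273

√1173 = [34; 4, 68, …] (period length 2).
Convergents:
  p_0/q_0 = 34/1
  p_1/q_1 = 137/4
  p_2/q_2 = 9350/273
  p_3/q_3 = 37537/1096
q_2 = 273 ≤ 535 < 1096 = q_3, so the answer is 9350/273.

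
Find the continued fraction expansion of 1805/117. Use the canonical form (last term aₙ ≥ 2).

1805 = 15·117 + 50
117 = 2·50 + 17
50 = 2·17 + 16
17 = 1·16 + 1
16 = 16·1 + 0  (stop)
So 1805/117 = [15; 2, 2, 1, 16].

[15; 2, 2, 1, 16]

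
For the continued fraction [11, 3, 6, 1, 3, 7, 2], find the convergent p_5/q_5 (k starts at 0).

6983/617

Using pₖ = aₖpₖ₋₁ + pₖ₋₂, qₖ = aₖqₖ₋₁ + qₖ₋₂ (with p₋₁=1, p₋₂=0, q₋₁=0, q₋₂=1):
  k=0: a=11, p=11, q=1
  k=1: a=3, p=34, q=3
  k=2: a=6, p=215, q=19
  k=3: a=1, p=249, q=22
  k=4: a=3, p=962, q=85
  k=5: a=7, p=6983, q=617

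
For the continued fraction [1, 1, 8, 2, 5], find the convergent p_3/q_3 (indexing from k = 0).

36/19

Using pₖ = aₖpₖ₋₁ + pₖ₋₂, qₖ = aₖqₖ₋₁ + qₖ₋₂ (with p₋₁=1, p₋₂=0, q₋₁=0, q₋₂=1):
  k=0: a=1, p=1, q=1
  k=1: a=1, p=2, q=1
  k=2: a=8, p=17, q=9
  k=3: a=2, p=36, q=19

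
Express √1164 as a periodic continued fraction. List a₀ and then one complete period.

a₀ = ⌊√1164⌋ = 34.
With m₀=0, d₀=1 and mₖ₊₁ = dₖaₖ − mₖ, dₖ₊₁ = (n − mₖ₊₁²)/dₖ, aₖ₊₁ = ⌊(a₀+mₖ₊₁)/dₖ₊₁⌋:
  k=1: m=34, d=8, a=8
  k=2: m=30, d=33, a=1
  k=3: m=3, d=35, a=1
  k=4: m=32, d=4, a=16
  k=5: m=32, d=35, a=1
  k=6: m=3, d=33, a=1
  k=7: m=30, d=8, a=8
  k=8: m=34, d=1, a=68
d=1 and a=2a₀=68 at k=8, so the next step gives (m, d) = (34, 8) again — its k=1 value — and the period has length 8.

[34; 8, 1, 1, 16, 1, 1, 8, 68]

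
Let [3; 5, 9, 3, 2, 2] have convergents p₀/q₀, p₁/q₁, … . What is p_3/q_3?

457/143

Using pₖ = aₖpₖ₋₁ + pₖ₋₂, qₖ = aₖqₖ₋₁ + qₖ₋₂ (with p₋₁=1, p₋₂=0, q₋₁=0, q₋₂=1):
  k=0: a=3, p=3, q=1
  k=1: a=5, p=16, q=5
  k=2: a=9, p=147, q=46
  k=3: a=3, p=457, q=143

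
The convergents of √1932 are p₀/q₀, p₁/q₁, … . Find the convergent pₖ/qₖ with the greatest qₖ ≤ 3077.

√1932 = [43; 1, 20, 1, 86, …] (period length 4).
Convergents:
  p_0/q_0 = 43/1
  p_1/q_1 = 44/1
  p_2/q_2 = 923/21
  p_3/q_3 = 967/22
  p_4/q_4 = 84085/1913
  p_5/q_5 = 85052/1935
  p_6/q_6 = 1785125/40613
q_5 = 1935 ≤ 3077 < 40613 = q_6, so the answer is 85052/1935.

85052/1935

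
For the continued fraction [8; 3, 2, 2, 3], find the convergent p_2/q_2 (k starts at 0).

Using pₖ = aₖpₖ₋₁ + pₖ₋₂, qₖ = aₖqₖ₋₁ + qₖ₋₂ (with p₋₁=1, p₋₂=0, q₋₁=0, q₋₂=1):
  k=0: a=8, p=8, q=1
  k=1: a=3, p=25, q=3
  k=2: a=2, p=58, q=7

58/7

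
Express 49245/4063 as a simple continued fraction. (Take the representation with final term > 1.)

[12; 8, 3, 4, 5, 7]

49245 = 12·4063 + 489
4063 = 8·489 + 151
489 = 3·151 + 36
151 = 4·36 + 7
36 = 5·7 + 1
7 = 7·1 + 0  (stop)
So 49245/4063 = [12; 8, 3, 4, 5, 7].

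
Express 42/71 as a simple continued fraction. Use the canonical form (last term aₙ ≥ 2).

42 = 0×71 + 42
71 = 1×42 + 29
42 = 1×29 + 13
29 = 2×13 + 3
13 = 4×3 + 1
3 = 3×1 + 0  (stop)
So 42/71 = [0; 1, 1, 2, 4, 3].

[0; 1, 1, 2, 4, 3]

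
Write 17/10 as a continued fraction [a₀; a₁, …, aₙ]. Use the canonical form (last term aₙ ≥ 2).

[1; 1, 2, 3]

17 = 1*10 + 7
10 = 1*7 + 3
7 = 2*3 + 1
3 = 3*1 + 0  (stop)
So 17/10 = [1; 1, 2, 3].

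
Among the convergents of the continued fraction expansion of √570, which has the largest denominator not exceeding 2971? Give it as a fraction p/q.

√570 = [23; 1, 6, 1, 46, …] (period length 4).
Convergents:
  p_0/q_0 = 23/1
  p_1/q_1 = 24/1
  p_2/q_2 = 167/7
  p_3/q_3 = 191/8
  p_4/q_4 = 8953/375
  p_5/q_5 = 9144/383
  p_6/q_6 = 63817/2673
  p_7/q_7 = 72961/3056
q_6 = 2673 ≤ 2971 < 3056 = q_7, so the answer is 63817/2673.

63817/2673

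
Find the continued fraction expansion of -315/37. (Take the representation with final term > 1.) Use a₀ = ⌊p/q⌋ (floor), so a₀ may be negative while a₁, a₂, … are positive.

-315 = -9·37 + 18
37 = 2·18 + 1
18 = 18·1 + 0  (stop)
So -315/37 = [-9; 2, 18].

[-9; 2, 18]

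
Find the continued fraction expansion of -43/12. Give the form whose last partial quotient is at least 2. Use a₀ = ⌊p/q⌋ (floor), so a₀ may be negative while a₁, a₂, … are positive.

-43 = -4×12 + 5
12 = 2×5 + 2
5 = 2×2 + 1
2 = 2×1 + 0  (stop)
So -43/12 = [-4; 2, 2, 2].

[-4; 2, 2, 2]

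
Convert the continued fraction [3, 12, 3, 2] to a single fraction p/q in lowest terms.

265/86

Fold from the inside: start with 2/1.
  3 + 1/2 = 7/2
  12 + 2/7 = 86/7
  3 + 7/86 = 265/86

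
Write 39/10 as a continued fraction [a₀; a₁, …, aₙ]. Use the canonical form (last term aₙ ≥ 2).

39 = 3*10 + 9
10 = 1*9 + 1
9 = 9*1 + 0  (stop)
So 39/10 = [3; 1, 9].

[3; 1, 9]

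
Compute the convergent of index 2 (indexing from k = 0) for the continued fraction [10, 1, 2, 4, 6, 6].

32/3

Using pₖ = aₖpₖ₋₁ + pₖ₋₂, qₖ = aₖqₖ₋₁ + qₖ₋₂ (with p₋₁=1, p₋₂=0, q₋₁=0, q₋₂=1):
  k=0: a=10, p=10, q=1
  k=1: a=1, p=11, q=1
  k=2: a=2, p=32, q=3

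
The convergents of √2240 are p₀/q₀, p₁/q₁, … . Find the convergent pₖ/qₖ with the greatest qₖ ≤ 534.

10081/213

√2240 = [47; 3, 23, 3, 94, …] (period length 4).
Convergents:
  p_0/q_0 = 47/1
  p_1/q_1 = 142/3
  p_2/q_2 = 3313/70
  p_3/q_3 = 10081/213
  p_4/q_4 = 950927/20092
q_3 = 213 ≤ 534 < 20092 = q_4, so the answer is 10081/213.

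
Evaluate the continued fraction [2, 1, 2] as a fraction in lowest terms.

8/3

Fold from the inside: start with 2/1.
  1 + 1/2 = 3/2
  2 + 2/3 = 8/3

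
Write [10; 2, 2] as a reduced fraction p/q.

Using pₖ = aₖpₖ₋₁ + pₖ₋₂ and qₖ = aₖqₖ₋₁ + qₖ₋₂:
  k=0: a=10, p=10, q=1
  k=1: a=2, p=21, q=2
  k=2: a=2, p=52, q=5

52/5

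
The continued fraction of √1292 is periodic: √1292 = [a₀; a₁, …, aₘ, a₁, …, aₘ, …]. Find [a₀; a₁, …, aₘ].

[35; 1, 16, 1, 70]

a₀ = ⌊√1292⌋ = 35.
With m₀=0, d₀=1 and mₖ₊₁ = dₖaₖ − mₖ, dₖ₊₁ = (n − mₖ₊₁²)/dₖ, aₖ₊₁ = ⌊(a₀+mₖ₊₁)/dₖ₊₁⌋:
  k=1: m=35, d=67, a=1
  k=2: m=32, d=4, a=16
  k=3: m=32, d=67, a=1
  k=4: m=35, d=1, a=70
d=1 and a=2a₀=70 at k=4, so the next step gives (m, d) = (35, 67) again — its k=1 value — and the period has length 4.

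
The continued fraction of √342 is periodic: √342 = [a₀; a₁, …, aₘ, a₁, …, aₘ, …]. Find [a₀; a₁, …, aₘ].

a₀ = ⌊√342⌋ = 18.
With m₀=0, d₀=1 and mₖ₊₁ = dₖaₖ − mₖ, dₖ₊₁ = (n − mₖ₊₁²)/dₖ, aₖ₊₁ = ⌊(a₀+mₖ₊₁)/dₖ₊₁⌋:
  k=1: m=18, d=18, a=2
  k=2: m=18, d=1, a=36
d=1 and a=2a₀=36 at k=2, so the next step gives (m, d) = (18, 18) again — its k=1 value — and the period has length 2.

[18; 2, 36]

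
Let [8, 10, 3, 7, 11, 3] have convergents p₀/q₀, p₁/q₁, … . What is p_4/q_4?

20469/2528

Using pₖ = aₖpₖ₋₁ + pₖ₋₂, qₖ = aₖqₖ₋₁ + qₖ₋₂ (with p₋₁=1, p₋₂=0, q₋₁=0, q₋₂=1):
  k=0: a=8, p=8, q=1
  k=1: a=10, p=81, q=10
  k=2: a=3, p=251, q=31
  k=3: a=7, p=1838, q=227
  k=4: a=11, p=20469, q=2528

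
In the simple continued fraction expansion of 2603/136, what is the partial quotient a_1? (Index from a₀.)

7

2603 = 19·136 + 19   →  a_0 = 19
136 = 7·19 + 3   →  a_1 = 7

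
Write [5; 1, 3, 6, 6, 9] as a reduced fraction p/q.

Using pₖ = aₖpₖ₋₁ + pₖ₋₂ and qₖ = aₖqₖ₋₁ + qₖ₋₂:
  k=0: a=5, p=5, q=1
  k=1: a=1, p=6, q=1
  k=2: a=3, p=23, q=4
  k=3: a=6, p=144, q=25
  k=4: a=6, p=887, q=154
  k=5: a=9, p=8127, q=1411

8127/1411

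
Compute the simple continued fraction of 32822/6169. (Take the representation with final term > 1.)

32822 = 5×6169 + 1977
6169 = 3×1977 + 238
1977 = 8×238 + 73
238 = 3×73 + 19
73 = 3×19 + 16
19 = 1×16 + 3
16 = 5×3 + 1
3 = 3×1 + 0  (stop)
So 32822/6169 = [5; 3, 8, 3, 3, 1, 5, 3].

[5; 3, 8, 3, 3, 1, 5, 3]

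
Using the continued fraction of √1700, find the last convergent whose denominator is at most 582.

10885/264

√1700 = [41; 4, 3, 20, 3, 4, 82, …] (period length 6).
Convergents:
  p_0/q_0 = 41/1
  p_1/q_1 = 165/4
  p_2/q_2 = 536/13
  p_3/q_3 = 10885/264
  p_4/q_4 = 33191/805
q_3 = 264 ≤ 582 < 805 = q_4, so the answer is 10885/264.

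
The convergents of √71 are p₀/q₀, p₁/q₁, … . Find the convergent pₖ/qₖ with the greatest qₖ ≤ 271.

1483/176

√71 = [8; 2, 2, 1, 7, 1, 2, 2, 16, …] (period length 8).
Convergents:
  p_0/q_0 = 8/1
  p_1/q_1 = 17/2
  p_2/q_2 = 42/5
  p_3/q_3 = 59/7
  p_4/q_4 = 455/54
  p_5/q_5 = 514/61
  p_6/q_6 = 1483/176
  p_7/q_7 = 3480/413
q_6 = 176 ≤ 271 < 413 = q_7, so the answer is 1483/176.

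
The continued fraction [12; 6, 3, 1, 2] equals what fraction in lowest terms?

Using pₖ = aₖpₖ₋₁ + pₖ₋₂ and qₖ = aₖqₖ₋₁ + qₖ₋₂:
  k=0: a=12, p=12, q=1
  k=1: a=6, p=73, q=6
  k=2: a=3, p=231, q=19
  k=3: a=1, p=304, q=25
  k=4: a=2, p=839, q=69

839/69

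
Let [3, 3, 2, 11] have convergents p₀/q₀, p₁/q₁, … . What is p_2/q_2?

Using pₖ = aₖpₖ₋₁ + pₖ₋₂, qₖ = aₖqₖ₋₁ + qₖ₋₂ (with p₋₁=1, p₋₂=0, q₋₁=0, q₋₂=1):
  k=0: a=3, p=3, q=1
  k=1: a=3, p=10, q=3
  k=2: a=2, p=23, q=7

23/7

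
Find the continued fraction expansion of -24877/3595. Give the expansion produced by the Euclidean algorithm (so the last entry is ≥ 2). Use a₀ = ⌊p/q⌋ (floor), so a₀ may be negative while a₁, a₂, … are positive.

[-7; 12, 2, 13, 1, 9]

-24877 = -7×3595 + 288
3595 = 12×288 + 139
288 = 2×139 + 10
139 = 13×10 + 9
10 = 1×9 + 1
9 = 9×1 + 0  (stop)
So -24877/3595 = [-7; 12, 2, 13, 1, 9].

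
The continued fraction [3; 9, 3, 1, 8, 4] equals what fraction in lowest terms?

4143/1333

Using pₖ = aₖpₖ₋₁ + pₖ₋₂ and qₖ = aₖqₖ₋₁ + qₖ₋₂:
  k=0: a=3, p=3, q=1
  k=1: a=9, p=28, q=9
  k=2: a=3, p=87, q=28
  k=3: a=1, p=115, q=37
  k=4: a=8, p=1007, q=324
  k=5: a=4, p=4143, q=1333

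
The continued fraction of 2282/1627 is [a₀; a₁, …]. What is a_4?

10

2282 = 1·1627 + 655   →  a_0 = 1
1627 = 2·655 + 317   →  a_1 = 2
655 = 2·317 + 21   →  a_2 = 2
317 = 15·21 + 2   →  a_3 = 15
21 = 10·2 + 1   →  a_4 = 10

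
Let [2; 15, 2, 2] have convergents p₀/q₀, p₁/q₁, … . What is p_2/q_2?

Using pₖ = aₖpₖ₋₁ + pₖ₋₂, qₖ = aₖqₖ₋₁ + qₖ₋₂ (with p₋₁=1, p₋₂=0, q₋₁=0, q₋₂=1):
  k=0: a=2, p=2, q=1
  k=1: a=15, p=31, q=15
  k=2: a=2, p=64, q=31

64/31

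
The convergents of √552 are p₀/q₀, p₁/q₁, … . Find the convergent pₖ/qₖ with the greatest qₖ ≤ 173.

√552 = [23; 2, 46, …] (period length 2).
Convergents:
  p_0/q_0 = 23/1
  p_1/q_1 = 47/2
  p_2/q_2 = 2185/93
  p_3/q_3 = 4417/188
q_2 = 93 ≤ 173 < 188 = q_3, so the answer is 2185/93.

2185/93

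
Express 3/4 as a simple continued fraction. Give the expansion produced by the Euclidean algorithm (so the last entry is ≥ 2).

[0; 1, 3]

3 = 0·4 + 3
4 = 1·3 + 1
3 = 3·1 + 0  (stop)
So 3/4 = [0; 1, 3].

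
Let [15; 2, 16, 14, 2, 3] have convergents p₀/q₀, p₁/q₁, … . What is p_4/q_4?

Using pₖ = aₖpₖ₋₁ + pₖ₋₂, qₖ = aₖqₖ₋₁ + qₖ₋₂ (with p₋₁=1, p₋₂=0, q₋₁=0, q₋₂=1):
  k=0: a=15, p=15, q=1
  k=1: a=2, p=31, q=2
  k=2: a=16, p=511, q=33
  k=3: a=14, p=7185, q=464
  k=4: a=2, p=14881, q=961

14881/961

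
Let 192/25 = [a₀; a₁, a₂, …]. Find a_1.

1

192 = 7·25 + 17   →  a_0 = 7
25 = 1·17 + 8   →  a_1 = 1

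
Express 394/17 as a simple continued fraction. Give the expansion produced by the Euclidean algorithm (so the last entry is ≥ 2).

[23; 5, 1, 2]

394 = 23×17 + 3
17 = 5×3 + 2
3 = 1×2 + 1
2 = 2×1 + 0  (stop)
So 394/17 = [23; 5, 1, 2].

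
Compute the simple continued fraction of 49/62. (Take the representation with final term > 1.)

[0; 1, 3, 1, 3, 3]

49 = 0×62 + 49
62 = 1×49 + 13
49 = 3×13 + 10
13 = 1×10 + 3
10 = 3×3 + 1
3 = 3×1 + 0  (stop)
So 49/62 = [0; 1, 3, 1, 3, 3].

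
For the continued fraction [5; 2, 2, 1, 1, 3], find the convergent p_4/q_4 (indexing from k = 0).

65/12

Using pₖ = aₖpₖ₋₁ + pₖ₋₂, qₖ = aₖqₖ₋₁ + qₖ₋₂ (with p₋₁=1, p₋₂=0, q₋₁=0, q₋₂=1):
  k=0: a=5, p=5, q=1
  k=1: a=2, p=11, q=2
  k=2: a=2, p=27, q=5
  k=3: a=1, p=38, q=7
  k=4: a=1, p=65, q=12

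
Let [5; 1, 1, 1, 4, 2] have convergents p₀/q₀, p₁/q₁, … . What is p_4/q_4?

79/14

Using pₖ = aₖpₖ₋₁ + pₖ₋₂, qₖ = aₖqₖ₋₁ + qₖ₋₂ (with p₋₁=1, p₋₂=0, q₋₁=0, q₋₂=1):
  k=0: a=5, p=5, q=1
  k=1: a=1, p=6, q=1
  k=2: a=1, p=11, q=2
  k=3: a=1, p=17, q=3
  k=4: a=4, p=79, q=14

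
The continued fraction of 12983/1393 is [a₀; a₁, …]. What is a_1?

12983 = 9·1393 + 446   →  a_0 = 9
1393 = 3·446 + 55   →  a_1 = 3

3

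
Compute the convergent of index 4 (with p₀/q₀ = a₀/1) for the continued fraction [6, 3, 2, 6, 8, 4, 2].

2308/367

Using pₖ = aₖpₖ₋₁ + pₖ₋₂, qₖ = aₖqₖ₋₁ + qₖ₋₂ (with p₋₁=1, p₋₂=0, q₋₁=0, q₋₂=1):
  k=0: a=6, p=6, q=1
  k=1: a=3, p=19, q=3
  k=2: a=2, p=44, q=7
  k=3: a=6, p=283, q=45
  k=4: a=8, p=2308, q=367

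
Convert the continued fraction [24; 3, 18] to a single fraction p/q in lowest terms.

Using pₖ = aₖpₖ₋₁ + pₖ₋₂ and qₖ = aₖqₖ₋₁ + qₖ₋₂:
  k=0: a=24, p=24, q=1
  k=1: a=3, p=73, q=3
  k=2: a=18, p=1338, q=55

1338/55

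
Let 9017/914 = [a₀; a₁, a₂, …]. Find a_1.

9017 = 9·914 + 791   →  a_0 = 9
914 = 1·791 + 123   →  a_1 = 1

1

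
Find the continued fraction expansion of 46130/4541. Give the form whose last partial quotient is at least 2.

46130 = 10×4541 + 720
4541 = 6×720 + 221
720 = 3×221 + 57
221 = 3×57 + 50
57 = 1×50 + 7
50 = 7×7 + 1
7 = 7×1 + 0  (stop)
So 46130/4541 = [10; 6, 3, 3, 1, 7, 7].

[10; 6, 3, 3, 1, 7, 7]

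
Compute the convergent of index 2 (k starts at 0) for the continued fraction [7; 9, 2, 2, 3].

135/19

Using pₖ = aₖpₖ₋₁ + pₖ₋₂, qₖ = aₖqₖ₋₁ + qₖ₋₂ (with p₋₁=1, p₋₂=0, q₋₁=0, q₋₂=1):
  k=0: a=7, p=7, q=1
  k=1: a=9, p=64, q=9
  k=2: a=2, p=135, q=19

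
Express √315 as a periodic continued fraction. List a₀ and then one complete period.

[17; 1, 2, 1, 34]

a₀ = ⌊√315⌋ = 17.
With m₀=0, d₀=1 and mₖ₊₁ = dₖaₖ − mₖ, dₖ₊₁ = (n − mₖ₊₁²)/dₖ, aₖ₊₁ = ⌊(a₀+mₖ₊₁)/dₖ₊₁⌋:
  k=1: m=17, d=26, a=1
  k=2: m=9, d=9, a=2
  k=3: m=9, d=26, a=1
  k=4: m=17, d=1, a=34
d=1 and a=2a₀=34 at k=4, so the next step gives (m, d) = (17, 26) again — its k=1 value — and the period has length 4.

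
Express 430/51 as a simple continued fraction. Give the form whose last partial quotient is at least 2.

430 = 8·51 + 22
51 = 2·22 + 7
22 = 3·7 + 1
7 = 7·1 + 0  (stop)
So 430/51 = [8; 2, 3, 7].

[8; 2, 3, 7]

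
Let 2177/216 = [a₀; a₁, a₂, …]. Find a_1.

12

2177 = 10·216 + 17   →  a_0 = 10
216 = 12·17 + 12   →  a_1 = 12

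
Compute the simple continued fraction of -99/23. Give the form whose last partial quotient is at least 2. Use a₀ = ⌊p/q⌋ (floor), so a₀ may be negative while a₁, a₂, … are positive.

-99 = -5·23 + 16
23 = 1·16 + 7
16 = 2·7 + 2
7 = 3·2 + 1
2 = 2·1 + 0  (stop)
So -99/23 = [-5; 1, 2, 3, 2].

[-5; 1, 2, 3, 2]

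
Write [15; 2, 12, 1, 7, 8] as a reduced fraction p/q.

26922/1739

Fold from the inside: start with 8/1.
  7 + 1/8 = 57/8
  1 + 8/57 = 65/57
  12 + 57/65 = 837/65
  2 + 65/837 = 1739/837
  15 + 837/1739 = 26922/1739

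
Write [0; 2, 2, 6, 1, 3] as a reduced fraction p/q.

58/143

Fold from the inside: start with 3/1.
  1 + 1/3 = 4/3
  6 + 3/4 = 27/4
  2 + 4/27 = 58/27
  2 + 27/58 = 143/58
  0 + 58/143 = 58/143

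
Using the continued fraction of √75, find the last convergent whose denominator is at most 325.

√75 = [8; 1, 1, 1, 16, …] (period length 4).
Convergents:
  p_0/q_0 = 8/1
  p_1/q_1 = 9/1
  p_2/q_2 = 17/2
  p_3/q_3 = 26/3
  p_4/q_4 = 433/50
  p_5/q_5 = 459/53
  p_6/q_6 = 892/103
  p_7/q_7 = 1351/156
  p_8/q_8 = 22508/2599
q_7 = 156 ≤ 325 < 2599 = q_8, so the answer is 1351/156.

1351/156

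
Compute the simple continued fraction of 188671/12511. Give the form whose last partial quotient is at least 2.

[15; 12, 2, 3, 2, 3, 18]

188671 = 15×12511 + 1006
12511 = 12×1006 + 439
1006 = 2×439 + 128
439 = 3×128 + 55
128 = 2×55 + 18
55 = 3×18 + 1
18 = 18×1 + 0  (stop)
So 188671/12511 = [15; 12, 2, 3, 2, 3, 18].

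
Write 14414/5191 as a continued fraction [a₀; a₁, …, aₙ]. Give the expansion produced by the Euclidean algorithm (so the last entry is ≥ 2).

14414 = 2*5191 + 4032
5191 = 1*4032 + 1159
4032 = 3*1159 + 555
1159 = 2*555 + 49
555 = 11*49 + 16
49 = 3*16 + 1
16 = 16*1 + 0  (stop)
So 14414/5191 = [2; 1, 3, 2, 11, 3, 16].

[2; 1, 3, 2, 11, 3, 16]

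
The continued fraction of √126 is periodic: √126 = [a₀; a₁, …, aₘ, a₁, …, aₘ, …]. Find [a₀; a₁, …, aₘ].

a₀ = ⌊√126⌋ = 11.
With m₀=0, d₀=1 and mₖ₊₁ = dₖaₖ − mₖ, dₖ₊₁ = (n − mₖ₊₁²)/dₖ, aₖ₊₁ = ⌊(a₀+mₖ₊₁)/dₖ₊₁⌋:
  k=1: m=11, d=5, a=4
  k=2: m=9, d=9, a=2
  k=3: m=9, d=5, a=4
  k=4: m=11, d=1, a=22
d=1 and a=2a₀=22 at k=4, so the next step gives (m, d) = (11, 5) again — its k=1 value — and the period has length 4.

[11; 4, 2, 4, 22]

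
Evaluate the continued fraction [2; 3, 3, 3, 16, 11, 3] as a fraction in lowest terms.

42354/18391

Using pₖ = aₖpₖ₋₁ + pₖ₋₂ and qₖ = aₖqₖ₋₁ + qₖ₋₂:
  k=0: a=2, p=2, q=1
  k=1: a=3, p=7, q=3
  k=2: a=3, p=23, q=10
  k=3: a=3, p=76, q=33
  k=4: a=16, p=1239, q=538
  k=5: a=11, p=13705, q=5951
  k=6: a=3, p=42354, q=18391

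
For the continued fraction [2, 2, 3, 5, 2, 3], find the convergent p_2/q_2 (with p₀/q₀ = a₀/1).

17/7

Using pₖ = aₖpₖ₋₁ + pₖ₋₂, qₖ = aₖqₖ₋₁ + qₖ₋₂ (with p₋₁=1, p₋₂=0, q₋₁=0, q₋₂=1):
  k=0: a=2, p=2, q=1
  k=1: a=2, p=5, q=2
  k=2: a=3, p=17, q=7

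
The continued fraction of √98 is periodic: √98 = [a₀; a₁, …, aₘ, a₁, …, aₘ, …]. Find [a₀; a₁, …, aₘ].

a₀ = ⌊√98⌋ = 9.
With m₀=0, d₀=1 and mₖ₊₁ = dₖaₖ − mₖ, dₖ₊₁ = (n − mₖ₊₁²)/dₖ, aₖ₊₁ = ⌊(a₀+mₖ₊₁)/dₖ₊₁⌋:
  k=1: m=9, d=17, a=1
  k=2: m=8, d=2, a=8
  k=3: m=8, d=17, a=1
  k=4: m=9, d=1, a=18
d=1 and a=2a₀=18 at k=4, so the next step gives (m, d) = (9, 17) again — its k=1 value — and the period has length 4.

[9; 1, 8, 1, 18]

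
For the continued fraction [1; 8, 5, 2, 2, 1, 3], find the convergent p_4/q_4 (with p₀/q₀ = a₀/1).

248/221

Using pₖ = aₖpₖ₋₁ + pₖ₋₂, qₖ = aₖqₖ₋₁ + qₖ₋₂ (with p₋₁=1, p₋₂=0, q₋₁=0, q₋₂=1):
  k=0: a=1, p=1, q=1
  k=1: a=8, p=9, q=8
  k=2: a=5, p=46, q=41
  k=3: a=2, p=101, q=90
  k=4: a=2, p=248, q=221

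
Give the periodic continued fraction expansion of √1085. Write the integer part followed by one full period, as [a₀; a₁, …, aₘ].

[32; 1, 15, 2, 15, 1, 64]

a₀ = ⌊√1085⌋ = 32.
With m₀=0, d₀=1 and mₖ₊₁ = dₖaₖ − mₖ, dₖ₊₁ = (n − mₖ₊₁²)/dₖ, aₖ₊₁ = ⌊(a₀+mₖ₊₁)/dₖ₊₁⌋:
  k=1: m=32, d=61, a=1
  k=2: m=29, d=4, a=15
  k=3: m=31, d=31, a=2
  k=4: m=31, d=4, a=15
  k=5: m=29, d=61, a=1
  k=6: m=32, d=1, a=64
d=1 and a=2a₀=64 at k=6, so the next step gives (m, d) = (32, 61) again — its k=1 value — and the period has length 6.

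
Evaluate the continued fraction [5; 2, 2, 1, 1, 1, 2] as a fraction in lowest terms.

Fold from the inside: start with 2/1.
  1 + 1/2 = 3/2
  1 + 2/3 = 5/3
  1 + 3/5 = 8/5
  2 + 5/8 = 21/8
  2 + 8/21 = 50/21
  5 + 21/50 = 271/50

271/50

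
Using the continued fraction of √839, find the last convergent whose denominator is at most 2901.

√839 = [28; 1, 27, 1, 56, …] (period length 4).
Convergents:
  p_0/q_0 = 28/1
  p_1/q_1 = 29/1
  p_2/q_2 = 811/28
  p_3/q_3 = 840/29
  p_4/q_4 = 47851/1652
  p_5/q_5 = 48691/1681
  p_6/q_6 = 1362508/47039
q_5 = 1681 ≤ 2901 < 47039 = q_6, so the answer is 48691/1681.

48691/1681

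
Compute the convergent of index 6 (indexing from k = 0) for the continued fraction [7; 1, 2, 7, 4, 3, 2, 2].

5231/681

Using pₖ = aₖpₖ₋₁ + pₖ₋₂, qₖ = aₖqₖ₋₁ + qₖ₋₂ (with p₋₁=1, p₋₂=0, q₋₁=0, q₋₂=1):
  k=0: a=7, p=7, q=1
  k=1: a=1, p=8, q=1
  k=2: a=2, p=23, q=3
  k=3: a=7, p=169, q=22
  k=4: a=4, p=699, q=91
  k=5: a=3, p=2266, q=295
  k=6: a=2, p=5231, q=681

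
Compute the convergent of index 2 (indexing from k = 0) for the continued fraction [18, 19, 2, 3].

704/39

Using pₖ = aₖpₖ₋₁ + pₖ₋₂, qₖ = aₖqₖ₋₁ + qₖ₋₂ (with p₋₁=1, p₋₂=0, q₋₁=0, q₋₂=1):
  k=0: a=18, p=18, q=1
  k=1: a=19, p=343, q=19
  k=2: a=2, p=704, q=39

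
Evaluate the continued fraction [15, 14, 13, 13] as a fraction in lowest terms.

Using pₖ = aₖpₖ₋₁ + pₖ₋₂ and qₖ = aₖqₖ₋₁ + qₖ₋₂:
  k=0: a=15, p=15, q=1
  k=1: a=14, p=211, q=14
  k=2: a=13, p=2758, q=183
  k=3: a=13, p=36065, q=2393

36065/2393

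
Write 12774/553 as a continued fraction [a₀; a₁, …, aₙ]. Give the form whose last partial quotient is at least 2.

12774 = 23·553 + 55
553 = 10·55 + 3
55 = 18·3 + 1
3 = 3·1 + 0  (stop)
So 12774/553 = [23; 10, 18, 3].

[23; 10, 18, 3]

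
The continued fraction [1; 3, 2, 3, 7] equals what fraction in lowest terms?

226/175

Fold from the inside: start with 7/1.
  3 + 1/7 = 22/7
  2 + 7/22 = 51/22
  3 + 22/51 = 175/51
  1 + 51/175 = 226/175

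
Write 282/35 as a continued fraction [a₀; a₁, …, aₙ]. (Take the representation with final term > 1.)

[8; 17, 2]

282 = 8·35 + 2
35 = 17·2 + 1
2 = 2·1 + 0  (stop)
So 282/35 = [8; 17, 2].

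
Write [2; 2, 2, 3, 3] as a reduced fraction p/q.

135/56

Using pₖ = aₖpₖ₋₁ + pₖ₋₂ and qₖ = aₖqₖ₋₁ + qₖ₋₂:
  k=0: a=2, p=2, q=1
  k=1: a=2, p=5, q=2
  k=2: a=2, p=12, q=5
  k=3: a=3, p=41, q=17
  k=4: a=3, p=135, q=56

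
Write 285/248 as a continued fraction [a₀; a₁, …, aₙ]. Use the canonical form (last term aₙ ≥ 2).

285 = 1×248 + 37
248 = 6×37 + 26
37 = 1×26 + 11
26 = 2×11 + 4
11 = 2×4 + 3
4 = 1×3 + 1
3 = 3×1 + 0  (stop)
So 285/248 = [1; 6, 1, 2, 2, 1, 3].

[1; 6, 1, 2, 2, 1, 3]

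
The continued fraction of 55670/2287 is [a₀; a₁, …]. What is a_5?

1

55670 = 24·2287 + 782   →  a_0 = 24
2287 = 2·782 + 723   →  a_1 = 2
782 = 1·723 + 59   →  a_2 = 1
723 = 12·59 + 15   →  a_3 = 12
59 = 3·15 + 14   →  a_4 = 3
15 = 1·14 + 1   →  a_5 = 1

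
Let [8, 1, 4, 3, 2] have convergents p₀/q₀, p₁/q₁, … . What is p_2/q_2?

Using pₖ = aₖpₖ₋₁ + pₖ₋₂, qₖ = aₖqₖ₋₁ + qₖ₋₂ (with p₋₁=1, p₋₂=0, q₋₁=0, q₋₂=1):
  k=0: a=8, p=8, q=1
  k=1: a=1, p=9, q=1
  k=2: a=4, p=44, q=5

44/5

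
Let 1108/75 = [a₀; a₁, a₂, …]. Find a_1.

1108 = 14·75 + 58   →  a_0 = 14
75 = 1·58 + 17   →  a_1 = 1

1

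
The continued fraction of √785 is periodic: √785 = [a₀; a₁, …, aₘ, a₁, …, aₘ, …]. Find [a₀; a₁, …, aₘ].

[28; 56]

a₀ = ⌊√785⌋ = 28.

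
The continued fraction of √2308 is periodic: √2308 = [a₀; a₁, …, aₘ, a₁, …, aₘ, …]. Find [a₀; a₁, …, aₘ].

[48; 24, 96]

a₀ = ⌊√2308⌋ = 48.
With m₀=0, d₀=1 and mₖ₊₁ = dₖaₖ − mₖ, dₖ₊₁ = (n − mₖ₊₁²)/dₖ, aₖ₊₁ = ⌊(a₀+mₖ₊₁)/dₖ₊₁⌋:
  k=1: m=48, d=4, a=24
  k=2: m=48, d=1, a=96
d=1 and a=2a₀=96 at k=2, so the next step gives (m, d) = (48, 4) again — its k=1 value — and the period has length 2.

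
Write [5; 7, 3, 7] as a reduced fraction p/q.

827/161

Using pₖ = aₖpₖ₋₁ + pₖ₋₂ and qₖ = aₖqₖ₋₁ + qₖ₋₂:
  k=0: a=5, p=5, q=1
  k=1: a=7, p=36, q=7
  k=2: a=3, p=113, q=22
  k=3: a=7, p=827, q=161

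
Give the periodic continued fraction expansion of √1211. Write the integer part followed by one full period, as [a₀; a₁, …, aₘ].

a₀ = ⌊√1211⌋ = 34.
With m₀=0, d₀=1 and mₖ₊₁ = dₖaₖ − mₖ, dₖ₊₁ = (n − mₖ₊₁²)/dₖ, aₖ₊₁ = ⌊(a₀+mₖ₊₁)/dₖ₊₁⌋:
  k=1: m=34, d=55, a=1
  k=2: m=21, d=14, a=3
  k=3: m=21, d=55, a=1
  k=4: m=34, d=1, a=68
d=1 and a=2a₀=68 at k=4, so the next step gives (m, d) = (34, 55) again — its k=1 value — and the period has length 4.

[34; 1, 3, 1, 68]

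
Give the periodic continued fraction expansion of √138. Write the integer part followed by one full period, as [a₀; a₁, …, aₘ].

a₀ = ⌊√138⌋ = 11.

[11; 1, 2, 1, 22]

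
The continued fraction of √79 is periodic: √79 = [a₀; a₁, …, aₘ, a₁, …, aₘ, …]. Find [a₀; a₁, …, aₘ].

[8; 1, 7, 1, 16]

a₀ = ⌊√79⌋ = 8.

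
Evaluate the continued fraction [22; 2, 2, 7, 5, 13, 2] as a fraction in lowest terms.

Using pₖ = aₖpₖ₋₁ + pₖ₋₂ and qₖ = aₖqₖ₋₁ + qₖ₋₂:
  k=0: a=22, p=22, q=1
  k=1: a=2, p=45, q=2
  k=2: a=2, p=112, q=5
  k=3: a=7, p=829, q=37
  k=4: a=5, p=4257, q=190
  k=5: a=13, p=56170, q=2507
  k=6: a=2, p=116597, q=5204

116597/5204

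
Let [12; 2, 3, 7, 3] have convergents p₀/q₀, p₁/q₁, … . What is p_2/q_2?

Using pₖ = aₖpₖ₋₁ + pₖ₋₂, qₖ = aₖqₖ₋₁ + qₖ₋₂ (with p₋₁=1, p₋₂=0, q₋₁=0, q₋₂=1):
  k=0: a=12, p=12, q=1
  k=1: a=2, p=25, q=2
  k=2: a=3, p=87, q=7

87/7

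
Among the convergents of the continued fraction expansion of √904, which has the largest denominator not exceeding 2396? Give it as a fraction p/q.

27090/901

√904 = [30; 15, 60, …] (period length 2).
Convergents:
  p_0/q_0 = 30/1
  p_1/q_1 = 451/15
  p_2/q_2 = 27090/901
  p_3/q_3 = 406801/13530
q_2 = 901 ≤ 2396 < 13530 = q_3, so the answer is 27090/901.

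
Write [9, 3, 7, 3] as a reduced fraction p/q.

643/69

Fold from the inside: start with 3/1.
  7 + 1/3 = 22/3
  3 + 3/22 = 69/22
  9 + 22/69 = 643/69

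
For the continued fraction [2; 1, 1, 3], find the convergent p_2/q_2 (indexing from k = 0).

5/2

Using pₖ = aₖpₖ₋₁ + pₖ₋₂, qₖ = aₖqₖ₋₁ + qₖ₋₂ (with p₋₁=1, p₋₂=0, q₋₁=0, q₋₂=1):
  k=0: a=2, p=2, q=1
  k=1: a=1, p=3, q=1
  k=2: a=1, p=5, q=2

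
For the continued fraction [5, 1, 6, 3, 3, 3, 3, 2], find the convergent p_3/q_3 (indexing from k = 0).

129/22

Using pₖ = aₖpₖ₋₁ + pₖ₋₂, qₖ = aₖqₖ₋₁ + qₖ₋₂ (with p₋₁=1, p₋₂=0, q₋₁=0, q₋₂=1):
  k=0: a=5, p=5, q=1
  k=1: a=1, p=6, q=1
  k=2: a=6, p=41, q=7
  k=3: a=3, p=129, q=22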